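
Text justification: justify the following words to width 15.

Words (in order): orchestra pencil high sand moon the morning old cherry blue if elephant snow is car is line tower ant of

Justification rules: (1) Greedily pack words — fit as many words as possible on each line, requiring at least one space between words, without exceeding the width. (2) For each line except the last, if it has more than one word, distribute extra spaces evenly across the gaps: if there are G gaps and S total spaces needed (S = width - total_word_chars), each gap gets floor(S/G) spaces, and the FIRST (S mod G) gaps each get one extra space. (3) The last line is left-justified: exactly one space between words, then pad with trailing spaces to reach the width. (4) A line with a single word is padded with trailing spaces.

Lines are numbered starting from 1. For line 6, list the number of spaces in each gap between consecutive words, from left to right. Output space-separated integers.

Line 1: ['orchestra'] (min_width=9, slack=6)
Line 2: ['pencil', 'high'] (min_width=11, slack=4)
Line 3: ['sand', 'moon', 'the'] (min_width=13, slack=2)
Line 4: ['morning', 'old'] (min_width=11, slack=4)
Line 5: ['cherry', 'blue', 'if'] (min_width=14, slack=1)
Line 6: ['elephant', 'snow'] (min_width=13, slack=2)
Line 7: ['is', 'car', 'is', 'line'] (min_width=14, slack=1)
Line 8: ['tower', 'ant', 'of'] (min_width=12, slack=3)

Answer: 3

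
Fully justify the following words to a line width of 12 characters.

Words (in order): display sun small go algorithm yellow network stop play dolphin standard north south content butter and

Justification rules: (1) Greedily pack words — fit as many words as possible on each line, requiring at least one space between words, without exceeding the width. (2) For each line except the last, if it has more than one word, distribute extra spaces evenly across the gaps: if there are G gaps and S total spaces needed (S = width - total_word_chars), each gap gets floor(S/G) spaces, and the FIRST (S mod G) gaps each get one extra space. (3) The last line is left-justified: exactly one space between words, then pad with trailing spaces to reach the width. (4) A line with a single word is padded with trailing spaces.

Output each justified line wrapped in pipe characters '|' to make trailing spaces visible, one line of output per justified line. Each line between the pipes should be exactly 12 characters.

Answer: |display  sun|
|small     go|
|algorithm   |
|yellow      |
|network stop|
|play dolphin|
|standard    |
|north  south|
|content     |
|butter and  |

Derivation:
Line 1: ['display', 'sun'] (min_width=11, slack=1)
Line 2: ['small', 'go'] (min_width=8, slack=4)
Line 3: ['algorithm'] (min_width=9, slack=3)
Line 4: ['yellow'] (min_width=6, slack=6)
Line 5: ['network', 'stop'] (min_width=12, slack=0)
Line 6: ['play', 'dolphin'] (min_width=12, slack=0)
Line 7: ['standard'] (min_width=8, slack=4)
Line 8: ['north', 'south'] (min_width=11, slack=1)
Line 9: ['content'] (min_width=7, slack=5)
Line 10: ['butter', 'and'] (min_width=10, slack=2)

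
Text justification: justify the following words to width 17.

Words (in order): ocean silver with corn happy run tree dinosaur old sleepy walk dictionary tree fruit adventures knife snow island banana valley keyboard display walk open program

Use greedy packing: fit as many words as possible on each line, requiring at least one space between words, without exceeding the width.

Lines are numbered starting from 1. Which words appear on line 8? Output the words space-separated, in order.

Line 1: ['ocean', 'silver', 'with'] (min_width=17, slack=0)
Line 2: ['corn', 'happy', 'run'] (min_width=14, slack=3)
Line 3: ['tree', 'dinosaur', 'old'] (min_width=17, slack=0)
Line 4: ['sleepy', 'walk'] (min_width=11, slack=6)
Line 5: ['dictionary', 'tree'] (min_width=15, slack=2)
Line 6: ['fruit', 'adventures'] (min_width=16, slack=1)
Line 7: ['knife', 'snow', 'island'] (min_width=17, slack=0)
Line 8: ['banana', 'valley'] (min_width=13, slack=4)
Line 9: ['keyboard', 'display'] (min_width=16, slack=1)
Line 10: ['walk', 'open', 'program'] (min_width=17, slack=0)

Answer: banana valley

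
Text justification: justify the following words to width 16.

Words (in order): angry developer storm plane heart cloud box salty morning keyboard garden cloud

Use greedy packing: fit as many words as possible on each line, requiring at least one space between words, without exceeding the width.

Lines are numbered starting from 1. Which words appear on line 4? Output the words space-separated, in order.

Line 1: ['angry', 'developer'] (min_width=15, slack=1)
Line 2: ['storm', 'plane'] (min_width=11, slack=5)
Line 3: ['heart', 'cloud', 'box'] (min_width=15, slack=1)
Line 4: ['salty', 'morning'] (min_width=13, slack=3)
Line 5: ['keyboard', 'garden'] (min_width=15, slack=1)
Line 6: ['cloud'] (min_width=5, slack=11)

Answer: salty morning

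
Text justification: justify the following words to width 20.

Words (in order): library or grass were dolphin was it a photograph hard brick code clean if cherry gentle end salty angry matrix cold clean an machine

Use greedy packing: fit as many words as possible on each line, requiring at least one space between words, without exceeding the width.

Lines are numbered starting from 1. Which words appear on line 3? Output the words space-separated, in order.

Line 1: ['library', 'or', 'grass'] (min_width=16, slack=4)
Line 2: ['were', 'dolphin', 'was', 'it'] (min_width=19, slack=1)
Line 3: ['a', 'photograph', 'hard'] (min_width=17, slack=3)
Line 4: ['brick', 'code', 'clean', 'if'] (min_width=19, slack=1)
Line 5: ['cherry', 'gentle', 'end'] (min_width=17, slack=3)
Line 6: ['salty', 'angry', 'matrix'] (min_width=18, slack=2)
Line 7: ['cold', 'clean', 'an'] (min_width=13, slack=7)
Line 8: ['machine'] (min_width=7, slack=13)

Answer: a photograph hard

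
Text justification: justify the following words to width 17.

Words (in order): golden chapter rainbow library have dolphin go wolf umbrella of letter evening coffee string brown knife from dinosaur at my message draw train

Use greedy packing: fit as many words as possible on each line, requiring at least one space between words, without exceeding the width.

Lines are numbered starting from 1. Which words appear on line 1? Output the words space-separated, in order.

Answer: golden chapter

Derivation:
Line 1: ['golden', 'chapter'] (min_width=14, slack=3)
Line 2: ['rainbow', 'library'] (min_width=15, slack=2)
Line 3: ['have', 'dolphin', 'go'] (min_width=15, slack=2)
Line 4: ['wolf', 'umbrella', 'of'] (min_width=16, slack=1)
Line 5: ['letter', 'evening'] (min_width=14, slack=3)
Line 6: ['coffee', 'string'] (min_width=13, slack=4)
Line 7: ['brown', 'knife', 'from'] (min_width=16, slack=1)
Line 8: ['dinosaur', 'at', 'my'] (min_width=14, slack=3)
Line 9: ['message', 'draw'] (min_width=12, slack=5)
Line 10: ['train'] (min_width=5, slack=12)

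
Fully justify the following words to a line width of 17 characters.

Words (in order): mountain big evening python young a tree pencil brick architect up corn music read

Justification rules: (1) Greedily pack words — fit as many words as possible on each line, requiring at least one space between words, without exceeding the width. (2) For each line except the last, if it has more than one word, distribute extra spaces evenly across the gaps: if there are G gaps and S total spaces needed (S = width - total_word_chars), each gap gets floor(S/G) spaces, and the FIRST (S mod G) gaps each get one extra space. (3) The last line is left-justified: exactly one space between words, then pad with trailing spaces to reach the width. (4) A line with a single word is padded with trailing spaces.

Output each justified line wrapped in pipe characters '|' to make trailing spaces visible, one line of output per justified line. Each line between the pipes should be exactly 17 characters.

Answer: |mountain      big|
|evening    python|
|young    a   tree|
|pencil      brick|
|architect up corn|
|music read       |

Derivation:
Line 1: ['mountain', 'big'] (min_width=12, slack=5)
Line 2: ['evening', 'python'] (min_width=14, slack=3)
Line 3: ['young', 'a', 'tree'] (min_width=12, slack=5)
Line 4: ['pencil', 'brick'] (min_width=12, slack=5)
Line 5: ['architect', 'up', 'corn'] (min_width=17, slack=0)
Line 6: ['music', 'read'] (min_width=10, slack=7)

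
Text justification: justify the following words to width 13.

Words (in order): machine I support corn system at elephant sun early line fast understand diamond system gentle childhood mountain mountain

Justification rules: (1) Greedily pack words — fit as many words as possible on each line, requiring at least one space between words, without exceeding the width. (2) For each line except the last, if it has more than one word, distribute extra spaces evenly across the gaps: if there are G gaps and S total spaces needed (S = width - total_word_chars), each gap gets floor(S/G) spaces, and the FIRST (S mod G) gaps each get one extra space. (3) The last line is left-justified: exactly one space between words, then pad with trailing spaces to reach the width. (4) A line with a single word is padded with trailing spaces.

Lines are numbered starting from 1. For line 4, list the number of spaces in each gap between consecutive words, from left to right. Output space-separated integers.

Answer: 2

Derivation:
Line 1: ['machine', 'I'] (min_width=9, slack=4)
Line 2: ['support', 'corn'] (min_width=12, slack=1)
Line 3: ['system', 'at'] (min_width=9, slack=4)
Line 4: ['elephant', 'sun'] (min_width=12, slack=1)
Line 5: ['early', 'line'] (min_width=10, slack=3)
Line 6: ['fast'] (min_width=4, slack=9)
Line 7: ['understand'] (min_width=10, slack=3)
Line 8: ['diamond'] (min_width=7, slack=6)
Line 9: ['system', 'gentle'] (min_width=13, slack=0)
Line 10: ['childhood'] (min_width=9, slack=4)
Line 11: ['mountain'] (min_width=8, slack=5)
Line 12: ['mountain'] (min_width=8, slack=5)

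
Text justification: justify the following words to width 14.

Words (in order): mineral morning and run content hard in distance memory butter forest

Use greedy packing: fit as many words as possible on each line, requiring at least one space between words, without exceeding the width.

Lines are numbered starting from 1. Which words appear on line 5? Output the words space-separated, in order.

Line 1: ['mineral'] (min_width=7, slack=7)
Line 2: ['morning', 'and'] (min_width=11, slack=3)
Line 3: ['run', 'content'] (min_width=11, slack=3)
Line 4: ['hard', 'in'] (min_width=7, slack=7)
Line 5: ['distance'] (min_width=8, slack=6)
Line 6: ['memory', 'butter'] (min_width=13, slack=1)
Line 7: ['forest'] (min_width=6, slack=8)

Answer: distance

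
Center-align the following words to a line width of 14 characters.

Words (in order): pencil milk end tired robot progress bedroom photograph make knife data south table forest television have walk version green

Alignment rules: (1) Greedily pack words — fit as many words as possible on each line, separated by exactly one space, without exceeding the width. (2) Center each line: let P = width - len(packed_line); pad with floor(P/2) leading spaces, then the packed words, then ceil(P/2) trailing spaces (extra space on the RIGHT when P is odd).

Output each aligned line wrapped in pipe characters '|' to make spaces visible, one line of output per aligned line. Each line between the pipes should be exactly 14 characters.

Answer: | pencil milk  |
|  end tired   |
|robot progress|
|   bedroom    |
|  photograph  |
|  make knife  |
|  data south  |
| table forest |
|  television  |
|  have walk   |
|version green |

Derivation:
Line 1: ['pencil', 'milk'] (min_width=11, slack=3)
Line 2: ['end', 'tired'] (min_width=9, slack=5)
Line 3: ['robot', 'progress'] (min_width=14, slack=0)
Line 4: ['bedroom'] (min_width=7, slack=7)
Line 5: ['photograph'] (min_width=10, slack=4)
Line 6: ['make', 'knife'] (min_width=10, slack=4)
Line 7: ['data', 'south'] (min_width=10, slack=4)
Line 8: ['table', 'forest'] (min_width=12, slack=2)
Line 9: ['television'] (min_width=10, slack=4)
Line 10: ['have', 'walk'] (min_width=9, slack=5)
Line 11: ['version', 'green'] (min_width=13, slack=1)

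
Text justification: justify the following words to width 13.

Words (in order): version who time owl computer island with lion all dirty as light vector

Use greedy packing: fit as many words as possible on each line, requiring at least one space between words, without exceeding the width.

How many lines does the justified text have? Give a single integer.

Answer: 7

Derivation:
Line 1: ['version', 'who'] (min_width=11, slack=2)
Line 2: ['time', 'owl'] (min_width=8, slack=5)
Line 3: ['computer'] (min_width=8, slack=5)
Line 4: ['island', 'with'] (min_width=11, slack=2)
Line 5: ['lion', 'all'] (min_width=8, slack=5)
Line 6: ['dirty', 'as'] (min_width=8, slack=5)
Line 7: ['light', 'vector'] (min_width=12, slack=1)
Total lines: 7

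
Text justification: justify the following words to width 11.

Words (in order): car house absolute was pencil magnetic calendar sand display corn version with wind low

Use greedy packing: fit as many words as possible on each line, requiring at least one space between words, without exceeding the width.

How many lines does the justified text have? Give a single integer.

Answer: 11

Derivation:
Line 1: ['car', 'house'] (min_width=9, slack=2)
Line 2: ['absolute'] (min_width=8, slack=3)
Line 3: ['was', 'pencil'] (min_width=10, slack=1)
Line 4: ['magnetic'] (min_width=8, slack=3)
Line 5: ['calendar'] (min_width=8, slack=3)
Line 6: ['sand'] (min_width=4, slack=7)
Line 7: ['display'] (min_width=7, slack=4)
Line 8: ['corn'] (min_width=4, slack=7)
Line 9: ['version'] (min_width=7, slack=4)
Line 10: ['with', 'wind'] (min_width=9, slack=2)
Line 11: ['low'] (min_width=3, slack=8)
Total lines: 11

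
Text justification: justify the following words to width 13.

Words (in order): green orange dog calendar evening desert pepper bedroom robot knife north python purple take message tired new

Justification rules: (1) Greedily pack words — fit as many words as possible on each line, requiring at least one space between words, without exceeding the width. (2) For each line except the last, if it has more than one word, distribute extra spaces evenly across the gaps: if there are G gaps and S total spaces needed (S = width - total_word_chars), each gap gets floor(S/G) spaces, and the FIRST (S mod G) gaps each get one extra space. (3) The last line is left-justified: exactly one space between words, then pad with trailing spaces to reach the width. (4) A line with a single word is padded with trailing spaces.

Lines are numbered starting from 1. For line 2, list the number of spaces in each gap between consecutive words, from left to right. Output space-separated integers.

Answer: 2

Derivation:
Line 1: ['green', 'orange'] (min_width=12, slack=1)
Line 2: ['dog', 'calendar'] (min_width=12, slack=1)
Line 3: ['evening'] (min_width=7, slack=6)
Line 4: ['desert', 'pepper'] (min_width=13, slack=0)
Line 5: ['bedroom', 'robot'] (min_width=13, slack=0)
Line 6: ['knife', 'north'] (min_width=11, slack=2)
Line 7: ['python', 'purple'] (min_width=13, slack=0)
Line 8: ['take', 'message'] (min_width=12, slack=1)
Line 9: ['tired', 'new'] (min_width=9, slack=4)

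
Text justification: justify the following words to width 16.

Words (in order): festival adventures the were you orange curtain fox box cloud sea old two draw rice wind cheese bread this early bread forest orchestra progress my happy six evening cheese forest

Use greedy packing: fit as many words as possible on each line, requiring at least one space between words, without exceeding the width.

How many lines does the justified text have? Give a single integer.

Answer: 14

Derivation:
Line 1: ['festival'] (min_width=8, slack=8)
Line 2: ['adventures', 'the'] (min_width=14, slack=2)
Line 3: ['were', 'you', 'orange'] (min_width=15, slack=1)
Line 4: ['curtain', 'fox', 'box'] (min_width=15, slack=1)
Line 5: ['cloud', 'sea', 'old'] (min_width=13, slack=3)
Line 6: ['two', 'draw', 'rice'] (min_width=13, slack=3)
Line 7: ['wind', 'cheese'] (min_width=11, slack=5)
Line 8: ['bread', 'this', 'early'] (min_width=16, slack=0)
Line 9: ['bread', 'forest'] (min_width=12, slack=4)
Line 10: ['orchestra'] (min_width=9, slack=7)
Line 11: ['progress', 'my'] (min_width=11, slack=5)
Line 12: ['happy', 'six'] (min_width=9, slack=7)
Line 13: ['evening', 'cheese'] (min_width=14, slack=2)
Line 14: ['forest'] (min_width=6, slack=10)
Total lines: 14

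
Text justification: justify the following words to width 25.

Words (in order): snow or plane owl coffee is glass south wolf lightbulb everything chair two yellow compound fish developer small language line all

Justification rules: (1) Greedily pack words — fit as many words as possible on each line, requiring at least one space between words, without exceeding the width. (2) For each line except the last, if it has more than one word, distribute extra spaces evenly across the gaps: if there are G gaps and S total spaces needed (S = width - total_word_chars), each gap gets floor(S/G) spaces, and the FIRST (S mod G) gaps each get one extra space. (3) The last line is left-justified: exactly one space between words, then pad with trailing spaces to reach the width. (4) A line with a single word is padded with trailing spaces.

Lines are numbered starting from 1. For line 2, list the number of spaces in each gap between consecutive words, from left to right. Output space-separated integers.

Line 1: ['snow', 'or', 'plane', 'owl', 'coffee'] (min_width=24, slack=1)
Line 2: ['is', 'glass', 'south', 'wolf'] (min_width=19, slack=6)
Line 3: ['lightbulb', 'everything'] (min_width=20, slack=5)
Line 4: ['chair', 'two', 'yellow', 'compound'] (min_width=25, slack=0)
Line 5: ['fish', 'developer', 'small'] (min_width=20, slack=5)
Line 6: ['language', 'line', 'all'] (min_width=17, slack=8)

Answer: 3 3 3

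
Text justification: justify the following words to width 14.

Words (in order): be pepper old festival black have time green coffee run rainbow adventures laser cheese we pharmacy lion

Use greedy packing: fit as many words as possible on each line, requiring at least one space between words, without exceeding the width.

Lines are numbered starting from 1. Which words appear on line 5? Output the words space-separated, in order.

Line 1: ['be', 'pepper', 'old'] (min_width=13, slack=1)
Line 2: ['festival', 'black'] (min_width=14, slack=0)
Line 3: ['have', 'time'] (min_width=9, slack=5)
Line 4: ['green', 'coffee'] (min_width=12, slack=2)
Line 5: ['run', 'rainbow'] (min_width=11, slack=3)
Line 6: ['adventures'] (min_width=10, slack=4)
Line 7: ['laser', 'cheese'] (min_width=12, slack=2)
Line 8: ['we', 'pharmacy'] (min_width=11, slack=3)
Line 9: ['lion'] (min_width=4, slack=10)

Answer: run rainbow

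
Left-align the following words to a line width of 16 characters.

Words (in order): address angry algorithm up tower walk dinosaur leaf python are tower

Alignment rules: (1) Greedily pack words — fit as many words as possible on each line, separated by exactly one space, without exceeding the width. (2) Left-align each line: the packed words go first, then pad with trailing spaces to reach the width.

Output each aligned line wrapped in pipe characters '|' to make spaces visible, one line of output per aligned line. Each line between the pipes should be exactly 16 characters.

Answer: |address angry   |
|algorithm up    |
|tower walk      |
|dinosaur leaf   |
|python are tower|

Derivation:
Line 1: ['address', 'angry'] (min_width=13, slack=3)
Line 2: ['algorithm', 'up'] (min_width=12, slack=4)
Line 3: ['tower', 'walk'] (min_width=10, slack=6)
Line 4: ['dinosaur', 'leaf'] (min_width=13, slack=3)
Line 5: ['python', 'are', 'tower'] (min_width=16, slack=0)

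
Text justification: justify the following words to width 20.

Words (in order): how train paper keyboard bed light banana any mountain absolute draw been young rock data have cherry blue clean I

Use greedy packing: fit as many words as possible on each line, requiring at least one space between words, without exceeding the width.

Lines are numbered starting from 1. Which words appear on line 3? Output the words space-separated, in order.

Answer: banana any mountain

Derivation:
Line 1: ['how', 'train', 'paper'] (min_width=15, slack=5)
Line 2: ['keyboard', 'bed', 'light'] (min_width=18, slack=2)
Line 3: ['banana', 'any', 'mountain'] (min_width=19, slack=1)
Line 4: ['absolute', 'draw', 'been'] (min_width=18, slack=2)
Line 5: ['young', 'rock', 'data', 'have'] (min_width=20, slack=0)
Line 6: ['cherry', 'blue', 'clean', 'I'] (min_width=19, slack=1)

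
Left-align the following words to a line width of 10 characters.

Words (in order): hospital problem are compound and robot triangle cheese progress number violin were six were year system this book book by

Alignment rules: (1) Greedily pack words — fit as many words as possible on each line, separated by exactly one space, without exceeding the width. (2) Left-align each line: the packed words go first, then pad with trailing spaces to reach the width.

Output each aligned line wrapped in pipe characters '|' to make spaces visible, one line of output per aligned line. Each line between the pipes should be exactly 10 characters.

Line 1: ['hospital'] (min_width=8, slack=2)
Line 2: ['problem'] (min_width=7, slack=3)
Line 3: ['are'] (min_width=3, slack=7)
Line 4: ['compound'] (min_width=8, slack=2)
Line 5: ['and', 'robot'] (min_width=9, slack=1)
Line 6: ['triangle'] (min_width=8, slack=2)
Line 7: ['cheese'] (min_width=6, slack=4)
Line 8: ['progress'] (min_width=8, slack=2)
Line 9: ['number'] (min_width=6, slack=4)
Line 10: ['violin'] (min_width=6, slack=4)
Line 11: ['were', 'six'] (min_width=8, slack=2)
Line 12: ['were', 'year'] (min_width=9, slack=1)
Line 13: ['system'] (min_width=6, slack=4)
Line 14: ['this', 'book'] (min_width=9, slack=1)
Line 15: ['book', 'by'] (min_width=7, slack=3)

Answer: |hospital  |
|problem   |
|are       |
|compound  |
|and robot |
|triangle  |
|cheese    |
|progress  |
|number    |
|violin    |
|were six  |
|were year |
|system    |
|this book |
|book by   |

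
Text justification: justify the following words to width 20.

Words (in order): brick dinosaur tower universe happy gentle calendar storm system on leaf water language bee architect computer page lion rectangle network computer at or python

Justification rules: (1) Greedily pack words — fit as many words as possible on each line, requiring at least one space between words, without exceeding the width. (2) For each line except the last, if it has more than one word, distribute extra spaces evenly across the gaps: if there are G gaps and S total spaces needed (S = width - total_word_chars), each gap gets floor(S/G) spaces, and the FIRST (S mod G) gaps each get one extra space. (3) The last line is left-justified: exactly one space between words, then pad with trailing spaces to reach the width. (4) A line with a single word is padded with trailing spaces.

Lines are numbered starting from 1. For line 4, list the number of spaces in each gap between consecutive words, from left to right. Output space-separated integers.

Answer: 1 1 1

Derivation:
Line 1: ['brick', 'dinosaur', 'tower'] (min_width=20, slack=0)
Line 2: ['universe', 'happy'] (min_width=14, slack=6)
Line 3: ['gentle', 'calendar'] (min_width=15, slack=5)
Line 4: ['storm', 'system', 'on', 'leaf'] (min_width=20, slack=0)
Line 5: ['water', 'language', 'bee'] (min_width=18, slack=2)
Line 6: ['architect', 'computer'] (min_width=18, slack=2)
Line 7: ['page', 'lion', 'rectangle'] (min_width=19, slack=1)
Line 8: ['network', 'computer', 'at'] (min_width=19, slack=1)
Line 9: ['or', 'python'] (min_width=9, slack=11)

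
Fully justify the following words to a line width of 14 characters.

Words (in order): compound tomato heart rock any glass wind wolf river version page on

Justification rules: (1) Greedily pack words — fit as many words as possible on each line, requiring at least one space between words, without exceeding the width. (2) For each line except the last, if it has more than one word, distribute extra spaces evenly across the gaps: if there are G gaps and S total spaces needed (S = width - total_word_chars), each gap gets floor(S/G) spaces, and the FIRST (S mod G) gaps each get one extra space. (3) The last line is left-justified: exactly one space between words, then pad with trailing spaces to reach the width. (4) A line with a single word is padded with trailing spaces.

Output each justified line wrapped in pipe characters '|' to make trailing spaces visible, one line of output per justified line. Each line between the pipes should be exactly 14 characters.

Answer: |compound      |
|tomato   heart|
|rock any glass|
|wind      wolf|
|river  version|
|page on       |

Derivation:
Line 1: ['compound'] (min_width=8, slack=6)
Line 2: ['tomato', 'heart'] (min_width=12, slack=2)
Line 3: ['rock', 'any', 'glass'] (min_width=14, slack=0)
Line 4: ['wind', 'wolf'] (min_width=9, slack=5)
Line 5: ['river', 'version'] (min_width=13, slack=1)
Line 6: ['page', 'on'] (min_width=7, slack=7)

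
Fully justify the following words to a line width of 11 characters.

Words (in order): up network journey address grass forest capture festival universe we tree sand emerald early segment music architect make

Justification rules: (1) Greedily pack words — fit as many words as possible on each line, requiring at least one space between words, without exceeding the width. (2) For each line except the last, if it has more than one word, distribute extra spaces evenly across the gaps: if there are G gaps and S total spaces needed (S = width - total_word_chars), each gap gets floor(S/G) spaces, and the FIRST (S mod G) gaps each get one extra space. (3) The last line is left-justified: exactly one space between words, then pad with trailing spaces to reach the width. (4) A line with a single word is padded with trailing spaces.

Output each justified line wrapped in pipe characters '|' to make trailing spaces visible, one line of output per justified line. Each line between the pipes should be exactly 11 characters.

Answer: |up  network|
|journey    |
|address    |
|grass      |
|forest     |
|capture    |
|festival   |
|universe we|
|tree   sand|
|emerald    |
|early      |
|segment    |
|music      |
|architect  |
|make       |

Derivation:
Line 1: ['up', 'network'] (min_width=10, slack=1)
Line 2: ['journey'] (min_width=7, slack=4)
Line 3: ['address'] (min_width=7, slack=4)
Line 4: ['grass'] (min_width=5, slack=6)
Line 5: ['forest'] (min_width=6, slack=5)
Line 6: ['capture'] (min_width=7, slack=4)
Line 7: ['festival'] (min_width=8, slack=3)
Line 8: ['universe', 'we'] (min_width=11, slack=0)
Line 9: ['tree', 'sand'] (min_width=9, slack=2)
Line 10: ['emerald'] (min_width=7, slack=4)
Line 11: ['early'] (min_width=5, slack=6)
Line 12: ['segment'] (min_width=7, slack=4)
Line 13: ['music'] (min_width=5, slack=6)
Line 14: ['architect'] (min_width=9, slack=2)
Line 15: ['make'] (min_width=4, slack=7)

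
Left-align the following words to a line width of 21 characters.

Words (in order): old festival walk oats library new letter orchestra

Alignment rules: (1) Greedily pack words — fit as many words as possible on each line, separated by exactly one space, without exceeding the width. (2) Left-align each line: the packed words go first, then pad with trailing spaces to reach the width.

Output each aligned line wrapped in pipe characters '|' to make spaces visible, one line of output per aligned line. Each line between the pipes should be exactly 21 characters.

Line 1: ['old', 'festival', 'walk'] (min_width=17, slack=4)
Line 2: ['oats', 'library', 'new'] (min_width=16, slack=5)
Line 3: ['letter', 'orchestra'] (min_width=16, slack=5)

Answer: |old festival walk    |
|oats library new     |
|letter orchestra     |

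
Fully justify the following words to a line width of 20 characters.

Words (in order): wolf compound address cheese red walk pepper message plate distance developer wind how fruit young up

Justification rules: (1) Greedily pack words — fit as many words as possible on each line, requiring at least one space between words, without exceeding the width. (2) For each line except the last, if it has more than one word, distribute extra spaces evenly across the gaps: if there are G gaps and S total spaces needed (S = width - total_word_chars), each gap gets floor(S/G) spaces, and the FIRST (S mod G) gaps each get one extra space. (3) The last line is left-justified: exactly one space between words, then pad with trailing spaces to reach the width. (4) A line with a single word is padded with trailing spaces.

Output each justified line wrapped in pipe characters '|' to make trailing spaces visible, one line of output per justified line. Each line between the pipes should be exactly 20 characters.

Answer: |wolf        compound|
|address  cheese  red|
|walk  pepper message|
|plate       distance|
|developer  wind  how|
|fruit young up      |

Derivation:
Line 1: ['wolf', 'compound'] (min_width=13, slack=7)
Line 2: ['address', 'cheese', 'red'] (min_width=18, slack=2)
Line 3: ['walk', 'pepper', 'message'] (min_width=19, slack=1)
Line 4: ['plate', 'distance'] (min_width=14, slack=6)
Line 5: ['developer', 'wind', 'how'] (min_width=18, slack=2)
Line 6: ['fruit', 'young', 'up'] (min_width=14, slack=6)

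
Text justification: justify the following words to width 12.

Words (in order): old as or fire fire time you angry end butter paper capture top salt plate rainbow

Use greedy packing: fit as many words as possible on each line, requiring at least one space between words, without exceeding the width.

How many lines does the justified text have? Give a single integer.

Line 1: ['old', 'as', 'or'] (min_width=9, slack=3)
Line 2: ['fire', 'fire'] (min_width=9, slack=3)
Line 3: ['time', 'you'] (min_width=8, slack=4)
Line 4: ['angry', 'end'] (min_width=9, slack=3)
Line 5: ['butter', 'paper'] (min_width=12, slack=0)
Line 6: ['capture', 'top'] (min_width=11, slack=1)
Line 7: ['salt', 'plate'] (min_width=10, slack=2)
Line 8: ['rainbow'] (min_width=7, slack=5)
Total lines: 8

Answer: 8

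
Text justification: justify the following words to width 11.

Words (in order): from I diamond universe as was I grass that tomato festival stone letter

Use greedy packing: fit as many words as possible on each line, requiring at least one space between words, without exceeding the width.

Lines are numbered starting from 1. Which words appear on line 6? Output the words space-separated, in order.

Answer: festival

Derivation:
Line 1: ['from', 'I'] (min_width=6, slack=5)
Line 2: ['diamond'] (min_width=7, slack=4)
Line 3: ['universe', 'as'] (min_width=11, slack=0)
Line 4: ['was', 'I', 'grass'] (min_width=11, slack=0)
Line 5: ['that', 'tomato'] (min_width=11, slack=0)
Line 6: ['festival'] (min_width=8, slack=3)
Line 7: ['stone'] (min_width=5, slack=6)
Line 8: ['letter'] (min_width=6, slack=5)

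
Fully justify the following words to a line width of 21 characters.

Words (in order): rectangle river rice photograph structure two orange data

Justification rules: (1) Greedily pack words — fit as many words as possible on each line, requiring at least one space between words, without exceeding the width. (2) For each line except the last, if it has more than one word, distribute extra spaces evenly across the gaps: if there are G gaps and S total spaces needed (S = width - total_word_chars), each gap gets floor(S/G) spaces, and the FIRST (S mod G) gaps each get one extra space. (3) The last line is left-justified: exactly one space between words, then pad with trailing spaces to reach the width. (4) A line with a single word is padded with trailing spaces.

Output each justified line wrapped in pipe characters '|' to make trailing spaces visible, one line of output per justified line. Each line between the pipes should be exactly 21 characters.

Line 1: ['rectangle', 'river', 'rice'] (min_width=20, slack=1)
Line 2: ['photograph', 'structure'] (min_width=20, slack=1)
Line 3: ['two', 'orange', 'data'] (min_width=15, slack=6)

Answer: |rectangle  river rice|
|photograph  structure|
|two orange data      |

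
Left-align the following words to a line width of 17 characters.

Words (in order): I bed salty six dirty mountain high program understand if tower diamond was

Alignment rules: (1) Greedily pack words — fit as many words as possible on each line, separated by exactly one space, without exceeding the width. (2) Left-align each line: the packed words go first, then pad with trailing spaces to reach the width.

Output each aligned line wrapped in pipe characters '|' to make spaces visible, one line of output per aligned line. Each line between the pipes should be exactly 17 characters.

Answer: |I bed salty six  |
|dirty mountain   |
|high program     |
|understand if    |
|tower diamond was|

Derivation:
Line 1: ['I', 'bed', 'salty', 'six'] (min_width=15, slack=2)
Line 2: ['dirty', 'mountain'] (min_width=14, slack=3)
Line 3: ['high', 'program'] (min_width=12, slack=5)
Line 4: ['understand', 'if'] (min_width=13, slack=4)
Line 5: ['tower', 'diamond', 'was'] (min_width=17, slack=0)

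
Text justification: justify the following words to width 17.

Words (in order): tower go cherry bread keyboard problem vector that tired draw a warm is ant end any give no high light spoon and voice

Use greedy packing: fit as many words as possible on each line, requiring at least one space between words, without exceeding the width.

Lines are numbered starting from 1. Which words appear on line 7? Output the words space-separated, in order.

Line 1: ['tower', 'go', 'cherry'] (min_width=15, slack=2)
Line 2: ['bread', 'keyboard'] (min_width=14, slack=3)
Line 3: ['problem', 'vector'] (min_width=14, slack=3)
Line 4: ['that', 'tired', 'draw', 'a'] (min_width=17, slack=0)
Line 5: ['warm', 'is', 'ant', 'end'] (min_width=15, slack=2)
Line 6: ['any', 'give', 'no', 'high'] (min_width=16, slack=1)
Line 7: ['light', 'spoon', 'and'] (min_width=15, slack=2)
Line 8: ['voice'] (min_width=5, slack=12)

Answer: light spoon and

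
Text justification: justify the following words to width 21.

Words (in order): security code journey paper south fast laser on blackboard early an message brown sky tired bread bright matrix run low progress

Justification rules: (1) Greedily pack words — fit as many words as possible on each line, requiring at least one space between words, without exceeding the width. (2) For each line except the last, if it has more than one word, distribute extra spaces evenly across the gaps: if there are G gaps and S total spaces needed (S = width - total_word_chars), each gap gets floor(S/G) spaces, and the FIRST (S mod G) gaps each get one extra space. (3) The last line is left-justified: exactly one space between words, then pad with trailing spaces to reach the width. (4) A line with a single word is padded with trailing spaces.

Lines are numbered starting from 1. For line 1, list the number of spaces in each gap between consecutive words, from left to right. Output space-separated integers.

Line 1: ['security', 'code', 'journey'] (min_width=21, slack=0)
Line 2: ['paper', 'south', 'fast'] (min_width=16, slack=5)
Line 3: ['laser', 'on', 'blackboard'] (min_width=19, slack=2)
Line 4: ['early', 'an', 'message'] (min_width=16, slack=5)
Line 5: ['brown', 'sky', 'tired', 'bread'] (min_width=21, slack=0)
Line 6: ['bright', 'matrix', 'run', 'low'] (min_width=21, slack=0)
Line 7: ['progress'] (min_width=8, slack=13)

Answer: 1 1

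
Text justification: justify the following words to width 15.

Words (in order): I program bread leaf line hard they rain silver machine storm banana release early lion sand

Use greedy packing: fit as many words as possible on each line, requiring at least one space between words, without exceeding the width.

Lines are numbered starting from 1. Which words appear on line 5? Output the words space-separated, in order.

Answer: storm banana

Derivation:
Line 1: ['I', 'program', 'bread'] (min_width=15, slack=0)
Line 2: ['leaf', 'line', 'hard'] (min_width=14, slack=1)
Line 3: ['they', 'rain'] (min_width=9, slack=6)
Line 4: ['silver', 'machine'] (min_width=14, slack=1)
Line 5: ['storm', 'banana'] (min_width=12, slack=3)
Line 6: ['release', 'early'] (min_width=13, slack=2)
Line 7: ['lion', 'sand'] (min_width=9, slack=6)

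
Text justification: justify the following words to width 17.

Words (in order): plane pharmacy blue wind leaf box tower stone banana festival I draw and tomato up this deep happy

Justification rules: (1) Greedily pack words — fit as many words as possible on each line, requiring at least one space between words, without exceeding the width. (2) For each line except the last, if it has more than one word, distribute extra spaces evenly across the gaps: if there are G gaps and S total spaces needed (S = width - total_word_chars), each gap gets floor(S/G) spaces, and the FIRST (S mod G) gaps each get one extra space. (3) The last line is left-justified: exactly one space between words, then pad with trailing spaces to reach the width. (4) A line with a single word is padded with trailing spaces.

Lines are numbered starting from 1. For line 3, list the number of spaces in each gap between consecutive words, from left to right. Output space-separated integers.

Line 1: ['plane', 'pharmacy'] (min_width=14, slack=3)
Line 2: ['blue', 'wind', 'leaf'] (min_width=14, slack=3)
Line 3: ['box', 'tower', 'stone'] (min_width=15, slack=2)
Line 4: ['banana', 'festival', 'I'] (min_width=17, slack=0)
Line 5: ['draw', 'and', 'tomato'] (min_width=15, slack=2)
Line 6: ['up', 'this', 'deep'] (min_width=12, slack=5)
Line 7: ['happy'] (min_width=5, slack=12)

Answer: 2 2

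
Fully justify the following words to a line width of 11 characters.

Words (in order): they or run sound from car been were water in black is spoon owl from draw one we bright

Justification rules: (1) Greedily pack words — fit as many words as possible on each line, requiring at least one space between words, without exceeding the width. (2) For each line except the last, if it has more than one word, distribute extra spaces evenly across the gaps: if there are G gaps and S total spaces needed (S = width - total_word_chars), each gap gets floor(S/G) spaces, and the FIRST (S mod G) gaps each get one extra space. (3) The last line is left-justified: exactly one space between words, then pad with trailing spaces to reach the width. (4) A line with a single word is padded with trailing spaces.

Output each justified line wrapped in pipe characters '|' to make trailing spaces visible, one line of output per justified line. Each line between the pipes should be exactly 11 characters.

Answer: |they or run|
|sound  from|
|car    been|
|were  water|
|in black is|
|spoon   owl|
|from   draw|
|one      we|
|bright     |

Derivation:
Line 1: ['they', 'or', 'run'] (min_width=11, slack=0)
Line 2: ['sound', 'from'] (min_width=10, slack=1)
Line 3: ['car', 'been'] (min_width=8, slack=3)
Line 4: ['were', 'water'] (min_width=10, slack=1)
Line 5: ['in', 'black', 'is'] (min_width=11, slack=0)
Line 6: ['spoon', 'owl'] (min_width=9, slack=2)
Line 7: ['from', 'draw'] (min_width=9, slack=2)
Line 8: ['one', 'we'] (min_width=6, slack=5)
Line 9: ['bright'] (min_width=6, slack=5)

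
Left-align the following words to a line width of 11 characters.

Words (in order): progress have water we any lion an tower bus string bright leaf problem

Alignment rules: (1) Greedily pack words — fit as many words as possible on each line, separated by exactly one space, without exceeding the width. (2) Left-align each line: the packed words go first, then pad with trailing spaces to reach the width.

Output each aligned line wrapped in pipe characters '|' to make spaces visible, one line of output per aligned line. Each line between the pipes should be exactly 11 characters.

Answer: |progress   |
|have water |
|we any lion|
|an tower   |
|bus string |
|bright leaf|
|problem    |

Derivation:
Line 1: ['progress'] (min_width=8, slack=3)
Line 2: ['have', 'water'] (min_width=10, slack=1)
Line 3: ['we', 'any', 'lion'] (min_width=11, slack=0)
Line 4: ['an', 'tower'] (min_width=8, slack=3)
Line 5: ['bus', 'string'] (min_width=10, slack=1)
Line 6: ['bright', 'leaf'] (min_width=11, slack=0)
Line 7: ['problem'] (min_width=7, slack=4)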